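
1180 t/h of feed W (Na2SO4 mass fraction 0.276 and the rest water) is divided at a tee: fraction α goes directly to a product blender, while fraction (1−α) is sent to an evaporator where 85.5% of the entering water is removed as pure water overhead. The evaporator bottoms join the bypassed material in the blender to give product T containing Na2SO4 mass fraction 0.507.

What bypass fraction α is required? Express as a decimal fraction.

All 1180×0.276 = 325.68 t/h of Na2SO4 reaches T, so T = 325.68/0.507 = 642.37 t/h and vapour = 537.63 t/h.
The evaporator receives (1−α)·1180 of feed at 0.724 water and removes 0.855 of that water:
0.855×0.724×(1−α)×1180 = 537.63
(1−α) = 537.63/730.44 = 0.7360;  α = 0.2640.

0.264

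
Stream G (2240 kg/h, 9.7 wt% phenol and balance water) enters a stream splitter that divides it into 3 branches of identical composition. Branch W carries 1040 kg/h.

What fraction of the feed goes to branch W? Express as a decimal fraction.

0.464

Fraction to W = 1040/2240 = 0.4643.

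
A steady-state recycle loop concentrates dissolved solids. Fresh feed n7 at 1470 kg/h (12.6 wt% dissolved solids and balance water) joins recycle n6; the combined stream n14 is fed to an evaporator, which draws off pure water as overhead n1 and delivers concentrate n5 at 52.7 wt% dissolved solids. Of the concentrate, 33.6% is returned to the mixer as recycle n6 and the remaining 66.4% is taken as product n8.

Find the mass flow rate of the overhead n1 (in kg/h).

Overall dissolved solids balance (none leaves overhead): dissolved solids in fresh feed = dissolved solids in product, i.e. 1470×0.126 = (1−0.336)·n5·0.527.
n5 = 185.22/(0.527×0.664) = 529.31 kg/h.
Recycle n6 = 0.336×529.31 = 177.85 kg/h.
Combined feed n14 = 1470 + 177.85 = 1647.8 kg/h.
Overhead n1 = n14 − n5 = 1647.8 − 529.31 = 1118.5 kg/h.

1119 kg/h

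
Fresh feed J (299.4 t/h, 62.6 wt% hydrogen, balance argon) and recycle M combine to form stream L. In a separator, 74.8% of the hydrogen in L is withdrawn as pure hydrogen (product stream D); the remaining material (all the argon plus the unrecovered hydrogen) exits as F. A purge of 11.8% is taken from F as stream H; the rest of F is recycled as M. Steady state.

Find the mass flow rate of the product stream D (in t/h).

hydrogen in L: m_A = 299.4×0.626 + (1−0.118)·(1−0.748)·m_A, so m_A = 187.42/0.7777 = 240.99 t/h.
Product D = 0.748×240.99 = 180.26 t/h.

180.3 t/h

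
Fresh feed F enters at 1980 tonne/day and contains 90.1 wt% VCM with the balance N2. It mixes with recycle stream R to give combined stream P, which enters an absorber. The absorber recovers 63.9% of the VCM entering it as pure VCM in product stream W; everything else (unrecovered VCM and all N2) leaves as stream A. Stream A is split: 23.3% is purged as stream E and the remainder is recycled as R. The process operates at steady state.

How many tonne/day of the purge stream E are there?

403.5 tonne/day

N2 enters only via F and leaves only via the purge: 1980×0.099 = 0.233×(N2 in A), and the absorber passes all N2, so N2 in P = N2 in A = 841.29 tonne/day.
VCM in P: m_A = 1980×0.901 + (1−0.233)·(1−0.639)·m_A, so m_A = 1784/0.7231 = 2467.1 tonne/day.
A = (1−0.639)×2467.1 + 841.29 = 1731.9 tonne/day.
Purge E = 0.233×1731.9 = 403.53 tonne/day.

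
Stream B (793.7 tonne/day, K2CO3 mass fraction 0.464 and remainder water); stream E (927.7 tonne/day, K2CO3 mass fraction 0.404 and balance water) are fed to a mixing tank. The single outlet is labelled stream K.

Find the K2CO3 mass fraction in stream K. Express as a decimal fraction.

Total flow out = 793.7 + 927.7 = 1721.4 tonne/day.
K2CO3 in = 793.7×0.464 + 927.7×0.404 = 743.07 tonne/day.
K2CO3 mass fraction in K = 743.07/1721.4 = 0.432.

0.432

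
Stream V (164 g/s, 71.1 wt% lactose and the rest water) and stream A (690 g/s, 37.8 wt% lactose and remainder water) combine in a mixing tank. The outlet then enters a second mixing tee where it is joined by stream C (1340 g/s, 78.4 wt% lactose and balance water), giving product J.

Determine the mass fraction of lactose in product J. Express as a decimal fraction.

0.651

Overall, product flow = 2194 g/s.
lactose in = 164×0.711 + 690×0.378 + 1340×0.784 = 1428 g/s.
lactose fraction in J = 0.651.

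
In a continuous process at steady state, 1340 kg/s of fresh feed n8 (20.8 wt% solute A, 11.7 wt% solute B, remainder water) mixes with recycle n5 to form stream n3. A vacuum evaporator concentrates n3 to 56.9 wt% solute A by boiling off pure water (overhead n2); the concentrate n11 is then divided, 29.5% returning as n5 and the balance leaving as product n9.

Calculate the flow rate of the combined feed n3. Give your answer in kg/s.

Overall solute A balance (none leaves overhead): solute A in fresh feed = solute A in product, i.e. 1340×0.208 = (1−0.295)·n11·0.569.
n11 = 278.72/(0.569×0.705) = 694.81 kg/s.
Recycle n5 = 0.295×694.81 = 204.97 kg/s.
Combined feed n3 = 1340 + 204.97 = 1545 kg/s.

1545 kg/s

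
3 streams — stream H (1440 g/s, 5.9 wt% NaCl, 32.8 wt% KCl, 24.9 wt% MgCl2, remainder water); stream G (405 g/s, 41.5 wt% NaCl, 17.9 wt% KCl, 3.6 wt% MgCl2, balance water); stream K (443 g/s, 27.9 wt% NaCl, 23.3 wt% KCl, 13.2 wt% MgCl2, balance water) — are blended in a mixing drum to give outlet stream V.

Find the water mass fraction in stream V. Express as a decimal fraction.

0.3635

Total flow out = 1440 + 405 + 443 = 2288 g/s.
water in = 1440×0.364 + 405×0.370 + 443×0.356 = 831.72 g/s.
water mass fraction in V = 831.72/2288 = 0.3635.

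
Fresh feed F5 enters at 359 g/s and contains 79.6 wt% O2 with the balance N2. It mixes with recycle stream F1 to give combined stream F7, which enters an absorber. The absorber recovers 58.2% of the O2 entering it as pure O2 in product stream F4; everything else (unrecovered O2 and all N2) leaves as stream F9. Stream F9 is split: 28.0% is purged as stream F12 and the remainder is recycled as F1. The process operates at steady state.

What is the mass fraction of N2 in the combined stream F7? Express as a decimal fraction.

0.390

N2 enters only via F5 and leaves only via the purge: 359×0.204 = 0.280×(N2 in F9), and the absorber passes all N2, so N2 in F7 = N2 in F9 = 261.56 g/s.
O2 in F7: m_A = 359×0.796 + (1−0.280)·(1−0.582)·m_A, so m_A = 285.76/0.6990 = 408.79 g/s.
F7 = 408.79 + 261.56 = 670.35 g/s.
N2 fraction in F7 = 261.56/670.35 = 0.390.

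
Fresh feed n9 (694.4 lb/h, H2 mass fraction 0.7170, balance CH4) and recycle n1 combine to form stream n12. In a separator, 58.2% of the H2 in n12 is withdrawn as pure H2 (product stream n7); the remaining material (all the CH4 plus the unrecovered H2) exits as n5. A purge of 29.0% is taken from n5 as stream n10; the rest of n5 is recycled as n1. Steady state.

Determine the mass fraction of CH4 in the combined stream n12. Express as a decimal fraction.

CH4 enters only via n9 and leaves only via the purge: 694.4×0.283 = 0.290×(CH4 in n5), and the separator passes all CH4, so CH4 in n12 = CH4 in n5 = 677.64 lb/h.
H2 in n12: m_A = 694.4×0.717 + (1−0.290)·(1−0.582)·m_A, so m_A = 497.88/0.7032 = 708.01 lb/h.
n12 = 708.01 + 677.64 = 1385.6 lb/h.
CH4 fraction in n12 = 677.64/1385.6 = 0.4890.

0.4890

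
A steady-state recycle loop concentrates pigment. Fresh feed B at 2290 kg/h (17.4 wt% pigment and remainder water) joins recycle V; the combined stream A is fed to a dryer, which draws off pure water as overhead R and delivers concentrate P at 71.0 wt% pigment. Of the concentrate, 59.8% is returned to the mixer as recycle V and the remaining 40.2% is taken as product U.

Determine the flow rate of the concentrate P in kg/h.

1396 kg/h

Overall pigment balance (none leaves overhead): pigment in fresh feed = pigment in product, i.e. 2290×0.174 = (1−0.598)·P·0.710.
P = 398.46/(0.710×0.402) = 1396 kg/h.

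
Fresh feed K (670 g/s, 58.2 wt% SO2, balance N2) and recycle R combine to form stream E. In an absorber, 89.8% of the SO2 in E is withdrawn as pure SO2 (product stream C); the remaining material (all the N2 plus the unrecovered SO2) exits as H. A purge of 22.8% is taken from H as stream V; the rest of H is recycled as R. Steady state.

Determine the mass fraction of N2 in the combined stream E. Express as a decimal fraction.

0.7437

N2 enters only via K and leaves only via the purge: 670×0.418 = 0.228×(N2 in H), and the absorber passes all N2, so N2 in E = N2 in H = 1228.3 g/s.
SO2 in E: m_A = 670×0.582 + (1−0.228)·(1−0.898)·m_A, so m_A = 389.94/0.9213 = 423.27 g/s.
E = 423.27 + 1228.3 = 1651.6 g/s.
N2 fraction in E = 1228.3/1651.6 = 0.7437.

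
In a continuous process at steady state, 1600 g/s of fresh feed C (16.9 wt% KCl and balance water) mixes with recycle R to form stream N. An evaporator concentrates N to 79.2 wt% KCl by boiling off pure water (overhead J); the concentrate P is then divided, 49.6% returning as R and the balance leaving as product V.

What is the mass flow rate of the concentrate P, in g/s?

677.4 g/s

Overall KCl balance (none leaves overhead): KCl in fresh feed = KCl in product, i.e. 1600×0.169 = (1−0.496)·P·0.792.
P = 270.4/(0.792×0.504) = 677.41 g/s.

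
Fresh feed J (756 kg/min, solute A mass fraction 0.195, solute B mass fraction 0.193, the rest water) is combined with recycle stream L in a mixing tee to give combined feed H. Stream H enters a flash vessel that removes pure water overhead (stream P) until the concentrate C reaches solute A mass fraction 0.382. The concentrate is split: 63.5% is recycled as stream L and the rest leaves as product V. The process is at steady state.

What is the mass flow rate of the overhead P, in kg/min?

Overall solute A balance (none leaves overhead): solute A in fresh feed = solute A in product, i.e. 756×0.195 = (1−0.635)·C·0.382.
C = 147.42/(0.382×0.365) = 1057.3 kg/min.
Recycle L = 0.635×1057.3 = 671.39 kg/min.
Combined feed H = 756 + 671.39 = 1427.4 kg/min.
Overhead P = H − C = 1427.4 − 1057.3 = 370.08 kg/min.

370.1 kg/min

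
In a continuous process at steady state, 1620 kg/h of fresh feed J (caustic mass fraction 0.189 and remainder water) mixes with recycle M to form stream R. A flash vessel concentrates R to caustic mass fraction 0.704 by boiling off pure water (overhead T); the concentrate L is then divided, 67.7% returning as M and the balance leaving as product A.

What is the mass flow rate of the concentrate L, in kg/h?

1346 kg/h

Overall caustic balance (none leaves overhead): caustic in fresh feed = caustic in product, i.e. 1620×0.189 = (1−0.677)·L·0.704.
L = 306.18/(0.704×0.323) = 1346.5 kg/h.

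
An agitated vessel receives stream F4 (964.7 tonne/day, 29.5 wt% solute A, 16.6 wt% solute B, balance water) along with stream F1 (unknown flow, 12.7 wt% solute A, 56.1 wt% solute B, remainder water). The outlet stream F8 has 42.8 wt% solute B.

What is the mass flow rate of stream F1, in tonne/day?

1900 tonne/day

Let F1 be the unknown flow. Total out = 964.7 + F1.
solute B balance: 160.14 + 0.561·F1 = 0.428·(964.7 + F1)
(0.561 − 0.428)·F1 = 0.428×964.7 − 160.14 = 252.75
F1 = 252.75 / 0.133 = 1900.4 tonne/day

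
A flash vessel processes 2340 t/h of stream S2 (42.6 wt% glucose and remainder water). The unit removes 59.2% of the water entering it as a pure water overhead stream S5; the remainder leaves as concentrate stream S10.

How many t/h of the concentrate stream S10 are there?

water entering = 2340×0.574 = 1343.2 t/h; overhead removed = 0.592×1343.2 = 795.15 t/h.
Concentrate = 2340 − 795.15 = 1544.8 t/h.

1545 t/h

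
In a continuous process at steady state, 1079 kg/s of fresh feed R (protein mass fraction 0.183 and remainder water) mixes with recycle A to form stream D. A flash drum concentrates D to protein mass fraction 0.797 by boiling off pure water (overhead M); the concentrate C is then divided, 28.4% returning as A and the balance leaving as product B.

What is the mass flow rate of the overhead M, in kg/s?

831.2 kg/s

Overall protein balance (none leaves overhead): protein in fresh feed = protein in product, i.e. 1079×0.183 = (1−0.284)·C·0.797.
C = 197.46/(0.797×0.716) = 346.02 kg/s.
Recycle A = 0.284×346.02 = 98.27 kg/s.
Combined feed D = 1079 + 98.27 = 1177.3 kg/s.
Overhead M = D − C = 1177.3 − 346.02 = 831.25 kg/s.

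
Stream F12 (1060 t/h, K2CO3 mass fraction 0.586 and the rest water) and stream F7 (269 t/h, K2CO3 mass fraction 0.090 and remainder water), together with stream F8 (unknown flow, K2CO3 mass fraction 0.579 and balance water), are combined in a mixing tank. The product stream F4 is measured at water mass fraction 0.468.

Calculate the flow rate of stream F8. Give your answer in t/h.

1312 t/h

Let F8 be the unknown flow. Total out = 1329 + F8.
water balance: 683.63 + 0.421·F8 = 0.468·(1329 + F8)
(0.421 − 0.468)·F8 = 0.468×1329 − 683.63 = -61.658
F8 = -61.658 / -0.047 = 1311.9 t/h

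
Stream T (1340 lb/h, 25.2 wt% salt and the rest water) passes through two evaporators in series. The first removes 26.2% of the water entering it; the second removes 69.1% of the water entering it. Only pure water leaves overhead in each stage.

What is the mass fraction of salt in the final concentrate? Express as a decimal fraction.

water in feed = 1340×0.748 = 1002.3 lb/h.
After stage 1: water left = (1−0.262)×1002.3 = 739.71; stream total = 1077.4 lb/h.
After stage 2: water left = (1−0.691)×739.71 = 228.57; final concentrate = 566.25 lb/h.
salt fraction = 337.68/566.25 = 0.596.

0.596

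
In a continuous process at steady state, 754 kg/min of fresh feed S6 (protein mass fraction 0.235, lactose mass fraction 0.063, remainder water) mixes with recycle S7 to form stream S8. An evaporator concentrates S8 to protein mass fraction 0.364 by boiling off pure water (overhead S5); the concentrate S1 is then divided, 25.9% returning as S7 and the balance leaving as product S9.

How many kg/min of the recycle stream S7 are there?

170.1 kg/min

Overall protein balance (none leaves overhead): protein in fresh feed = protein in product, i.e. 754×0.235 = (1−0.259)·S1·0.364.
S1 = 177.19/(0.364×0.741) = 656.93 kg/min.
Recycle S7 = 0.259×656.93 = 170.15 kg/min.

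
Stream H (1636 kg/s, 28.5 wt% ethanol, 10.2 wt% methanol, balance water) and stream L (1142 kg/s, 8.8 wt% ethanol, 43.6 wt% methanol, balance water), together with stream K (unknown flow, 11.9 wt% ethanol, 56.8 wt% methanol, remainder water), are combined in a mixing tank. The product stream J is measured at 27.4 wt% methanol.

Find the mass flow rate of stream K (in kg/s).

Let K be the unknown flow. Total out = 2778 + K.
methanol balance: 664.78 + 0.568·K = 0.274·(2778 + K)
(0.568 − 0.274)·K = 0.274×2778 − 664.78 = 96.388
K = 96.388 / 0.294 = 327.85 kg/s

327.9 kg/s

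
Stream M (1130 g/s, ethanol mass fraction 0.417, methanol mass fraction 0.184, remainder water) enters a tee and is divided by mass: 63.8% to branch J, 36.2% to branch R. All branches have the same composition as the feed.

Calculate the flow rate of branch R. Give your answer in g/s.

Branch R flow = 0.362×1130 = 409.06 g/s.

409.1 g/s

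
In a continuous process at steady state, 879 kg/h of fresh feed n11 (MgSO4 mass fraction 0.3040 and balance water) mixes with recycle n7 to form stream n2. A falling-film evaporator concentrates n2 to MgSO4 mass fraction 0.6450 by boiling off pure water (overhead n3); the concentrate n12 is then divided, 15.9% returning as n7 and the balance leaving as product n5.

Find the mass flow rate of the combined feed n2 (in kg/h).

Overall MgSO4 balance (none leaves overhead): MgSO4 in fresh feed = MgSO4 in product, i.e. 879×0.304 = (1−0.159)·n12·0.645.
n12 = 267.22/(0.645×0.841) = 492.61 kg/h.
Recycle n7 = 0.159×492.61 = 78.326 kg/h.
Combined feed n2 = 879 + 78.326 = 957.33 kg/h.

957.3 kg/h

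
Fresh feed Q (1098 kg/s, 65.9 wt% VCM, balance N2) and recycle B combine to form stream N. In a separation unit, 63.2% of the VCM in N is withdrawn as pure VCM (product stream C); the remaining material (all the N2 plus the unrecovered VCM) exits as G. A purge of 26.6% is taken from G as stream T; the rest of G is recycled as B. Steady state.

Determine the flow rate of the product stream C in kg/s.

626.5 kg/s

VCM in N: m_A = 1098×0.659 + (1−0.266)·(1−0.632)·m_A, so m_A = 723.58/0.7299 = 991.36 kg/s.
Product C = 0.632×991.36 = 626.54 kg/s.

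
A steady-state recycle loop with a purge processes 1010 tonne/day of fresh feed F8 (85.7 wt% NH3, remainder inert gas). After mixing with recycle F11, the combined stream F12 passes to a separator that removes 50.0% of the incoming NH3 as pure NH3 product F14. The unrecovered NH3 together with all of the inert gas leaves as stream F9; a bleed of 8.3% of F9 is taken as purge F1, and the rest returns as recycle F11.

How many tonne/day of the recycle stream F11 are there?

2329 tonne/day

inert gas enters only via F8 and leaves only via the purge: 1010×0.143 = 0.083×(inert gas in F9), and the separator passes all inert gas, so inert gas in F12 = inert gas in F9 = 1740.1 tonne/day.
NH3 in F12: m_A = 1010×0.857 + (1−0.083)·(1−0.500)·m_A, so m_A = 865.57/0.5415 = 1598.5 tonne/day.
F9 = (1−0.500)×1598.5 + 1740.1 = 2539.4 tonne/day.
Recycle F11 = (1−0.083)×2539.4 = 2328.6 tonne/day.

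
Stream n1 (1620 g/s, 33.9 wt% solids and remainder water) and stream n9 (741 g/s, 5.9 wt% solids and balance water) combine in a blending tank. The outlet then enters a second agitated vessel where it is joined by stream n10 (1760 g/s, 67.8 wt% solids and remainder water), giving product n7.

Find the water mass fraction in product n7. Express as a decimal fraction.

Overall, product flow = 4121 g/s.
water in = 1620×0.661 + 741×0.941 + 1760×0.322 = 2334.8 g/s.
water fraction in n7 = 0.567.

0.567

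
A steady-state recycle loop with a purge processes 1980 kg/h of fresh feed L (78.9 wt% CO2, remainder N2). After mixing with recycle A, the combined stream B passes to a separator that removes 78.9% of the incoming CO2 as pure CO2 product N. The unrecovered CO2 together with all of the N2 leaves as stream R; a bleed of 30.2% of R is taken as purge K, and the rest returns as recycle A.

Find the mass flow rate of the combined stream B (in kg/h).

3215 kg/h

N2 enters only via L and leaves only via the purge: 1980×0.211 = 0.302×(N2 in R), and the separator passes all N2, so N2 in B = N2 in R = 1383.4 kg/h.
CO2 in B: m_A = 1980×0.789 + (1−0.302)·(1−0.789)·m_A, so m_A = 1562.2/0.8527 = 1832 kg/h.
B = 1832 + 1383.4 = 3215.4 kg/h.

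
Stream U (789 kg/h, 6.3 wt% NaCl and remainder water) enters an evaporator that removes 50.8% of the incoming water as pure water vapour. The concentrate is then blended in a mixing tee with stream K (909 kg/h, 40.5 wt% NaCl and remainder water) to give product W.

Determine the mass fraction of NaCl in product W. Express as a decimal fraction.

Vapour removed = 0.508×0.937×789 = 375.56 kg/h; concentrate = 413.44 kg/h.
NaCl reaching the mixer = 49.707 (from concentrate) + 909×0.405 = 417.85 kg/h.
Product flow = 413.44 + 909 = 1322.4 kg/h; NaCl fraction = 0.3160.

0.3160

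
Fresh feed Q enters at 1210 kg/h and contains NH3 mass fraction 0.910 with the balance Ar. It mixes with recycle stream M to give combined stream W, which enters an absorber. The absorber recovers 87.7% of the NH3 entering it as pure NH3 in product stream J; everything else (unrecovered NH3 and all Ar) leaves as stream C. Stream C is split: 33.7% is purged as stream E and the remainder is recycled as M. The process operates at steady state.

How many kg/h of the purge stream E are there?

158.6 kg/h

Ar enters only via Q and leaves only via the purge: 1210×0.090 = 0.337×(Ar in C), and the absorber passes all Ar, so Ar in W = Ar in C = 323.15 kg/h.
NH3 in W: m_A = 1210×0.910 + (1−0.337)·(1−0.877)·m_A, so m_A = 1101.1/0.9185 = 1198.9 kg/h.
C = (1−0.877)×1198.9 + 323.15 = 470.61 kg/h.
Purge E = 0.337×470.61 = 158.59 kg/h.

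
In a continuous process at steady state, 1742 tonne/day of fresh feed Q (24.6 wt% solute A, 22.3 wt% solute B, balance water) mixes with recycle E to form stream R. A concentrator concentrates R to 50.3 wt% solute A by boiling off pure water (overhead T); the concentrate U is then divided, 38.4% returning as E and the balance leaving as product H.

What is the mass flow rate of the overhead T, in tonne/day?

Overall solute A balance (none leaves overhead): solute A in fresh feed = solute A in product, i.e. 1742×0.246 = (1−0.384)·U·0.503.
U = 428.53/(0.503×0.616) = 1383 tonne/day.
Recycle E = 0.384×1383 = 531.09 tonne/day.
Combined feed R = 1742 + 531.09 = 2273.1 tonne/day.
Overhead T = R − U = 2273.1 − 1383 = 890.05 tonne/day.

890 tonne/day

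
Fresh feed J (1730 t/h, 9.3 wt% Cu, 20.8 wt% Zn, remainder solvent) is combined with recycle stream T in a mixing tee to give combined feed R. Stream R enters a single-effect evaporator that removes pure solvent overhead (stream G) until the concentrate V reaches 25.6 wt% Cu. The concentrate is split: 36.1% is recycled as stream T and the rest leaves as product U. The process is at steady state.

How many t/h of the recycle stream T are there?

355.1 t/h

Overall Cu balance (none leaves overhead): Cu in fresh feed = Cu in product, i.e. 1730×0.093 = (1−0.361)·V·0.256.
V = 160.89/(0.256×0.639) = 983.53 t/h.
Recycle T = 0.361×983.53 = 355.05 t/h.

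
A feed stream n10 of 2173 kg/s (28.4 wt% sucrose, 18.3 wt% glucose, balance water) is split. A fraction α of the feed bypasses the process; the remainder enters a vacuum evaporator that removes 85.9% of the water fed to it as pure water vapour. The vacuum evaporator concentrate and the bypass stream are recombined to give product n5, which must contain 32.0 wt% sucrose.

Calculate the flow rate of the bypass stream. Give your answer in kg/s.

1639 kg/s

All 2173×0.284 = 617.13 kg/s of sucrose reaches n5, so n5 = 617.13/0.320 = 1928.5 kg/s and vapour = 244.46 kg/s.
The evaporator receives (1−α)·2173 of feed at 0.533 water and removes 0.859 of that water:
0.859×0.533×(1−α)×2173 = 244.46
(1−α) = 244.46/994.9 = 0.2457;  α = 0.7543.
Bypass flow = 0.7543×2173 = 1639.1 kg/s.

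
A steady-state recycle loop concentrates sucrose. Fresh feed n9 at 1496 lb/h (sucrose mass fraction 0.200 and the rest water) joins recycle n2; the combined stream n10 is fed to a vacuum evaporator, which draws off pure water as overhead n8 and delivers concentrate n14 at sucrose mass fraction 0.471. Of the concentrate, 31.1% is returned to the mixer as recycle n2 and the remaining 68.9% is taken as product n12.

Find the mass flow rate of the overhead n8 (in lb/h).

Overall sucrose balance (none leaves overhead): sucrose in fresh feed = sucrose in product, i.e. 1496×0.200 = (1−0.311)·n14·0.471.
n14 = 299.2/(0.471×0.689) = 921.98 lb/h.
Recycle n2 = 0.311×921.98 = 286.74 lb/h.
Combined feed n10 = 1496 + 286.74 = 1782.7 lb/h.
Overhead n8 = n10 − n14 = 1782.7 − 921.98 = 860.76 lb/h.

860.8 lb/h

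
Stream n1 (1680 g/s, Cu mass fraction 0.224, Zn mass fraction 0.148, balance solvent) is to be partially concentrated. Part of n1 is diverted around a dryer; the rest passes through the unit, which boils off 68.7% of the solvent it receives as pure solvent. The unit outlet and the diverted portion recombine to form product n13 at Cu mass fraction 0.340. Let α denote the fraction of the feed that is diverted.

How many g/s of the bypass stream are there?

All 1680×0.224 = 376.32 g/s of Cu reaches n13, so n13 = 376.32/0.340 = 1106.8 g/s and vapour = 573.18 g/s.
The evaporator receives (1−α)·1680 of feed at 0.628 solvent and removes 0.687 of that solvent:
0.687×0.628×(1−α)×1680 = 573.18
(1−α) = 573.18/724.81 = 0.7908;  α = 0.2092.
Bypass flow = 0.2092×1680 = 351.47 g/s.

351.5 g/s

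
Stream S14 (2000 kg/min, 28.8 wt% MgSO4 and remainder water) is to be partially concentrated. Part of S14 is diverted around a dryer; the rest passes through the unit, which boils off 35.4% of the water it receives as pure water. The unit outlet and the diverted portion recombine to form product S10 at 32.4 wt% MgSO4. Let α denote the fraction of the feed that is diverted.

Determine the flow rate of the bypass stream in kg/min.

All 2000×0.288 = 576 kg/min of MgSO4 reaches S10, so S10 = 576/0.324 = 1777.8 kg/min and vapour = 222.22 kg/min.
The evaporator receives (1−α)·2000 of feed at 0.712 water and removes 0.354 of that water:
0.354×0.712×(1−α)×2000 = 222.22
(1−α) = 222.22/504.1 = 0.4408;  α = 0.5592.
Bypass flow = 0.5592×2000 = 1118.3 kg/min.

1118 kg/min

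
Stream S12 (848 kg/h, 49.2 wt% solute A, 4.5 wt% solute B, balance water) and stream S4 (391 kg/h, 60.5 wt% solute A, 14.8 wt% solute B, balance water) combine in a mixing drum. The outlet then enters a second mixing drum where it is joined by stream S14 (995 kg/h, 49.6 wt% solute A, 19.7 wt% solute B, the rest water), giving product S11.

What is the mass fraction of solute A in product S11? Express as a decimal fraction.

0.514

Overall, product flow = 2234 kg/h.
solute A in = 848×0.492 + 391×0.605 + 995×0.496 = 1147.3 kg/h.
solute A fraction in S11 = 0.514.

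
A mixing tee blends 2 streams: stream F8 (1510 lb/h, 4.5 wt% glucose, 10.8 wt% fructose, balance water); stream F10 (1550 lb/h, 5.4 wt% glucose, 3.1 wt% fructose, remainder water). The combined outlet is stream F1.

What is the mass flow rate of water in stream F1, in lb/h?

water out = water in = 1510×0.847 + 1550×0.915 = 2697.2 lb/h.

2697 lb/h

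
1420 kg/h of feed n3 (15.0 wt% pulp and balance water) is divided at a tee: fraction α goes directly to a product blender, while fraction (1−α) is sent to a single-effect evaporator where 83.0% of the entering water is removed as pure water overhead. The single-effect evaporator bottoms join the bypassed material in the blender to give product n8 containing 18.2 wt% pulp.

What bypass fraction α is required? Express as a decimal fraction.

0.751

All 1420×0.150 = 213 kg/h of pulp reaches n8, so n8 = 213/0.182 = 1170.3 kg/h and vapour = 249.67 kg/h.
The evaporator receives (1−α)·1420 of feed at 0.850 water and removes 0.830 of that water:
0.830×0.850×(1−α)×1420 = 249.67
(1−α) = 249.67/1001.8 = 0.2492;  α = 0.7508.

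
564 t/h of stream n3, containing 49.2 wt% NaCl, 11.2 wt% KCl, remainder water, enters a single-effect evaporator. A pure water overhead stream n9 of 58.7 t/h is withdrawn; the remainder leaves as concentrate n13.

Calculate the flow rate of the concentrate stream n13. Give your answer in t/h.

Concentrate = 564 − 58.7 = 505.3 t/h.

505.3 t/h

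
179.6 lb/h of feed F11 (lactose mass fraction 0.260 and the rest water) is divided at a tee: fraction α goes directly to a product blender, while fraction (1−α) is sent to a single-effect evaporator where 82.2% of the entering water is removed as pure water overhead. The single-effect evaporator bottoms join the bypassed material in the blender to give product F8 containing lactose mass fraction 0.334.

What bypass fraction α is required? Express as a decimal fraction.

All 179.6×0.260 = 46.696 lb/h of lactose reaches F8, so F8 = 46.696/0.334 = 139.81 lb/h and vapour = 39.792 lb/h.
The evaporator receives (1−α)·179.6 of feed at 0.740 water and removes 0.822 of that water:
0.822×0.740×(1−α)×179.6 = 39.792
(1−α) = 39.792/109.25 = 0.3642;  α = 0.6358.

0.636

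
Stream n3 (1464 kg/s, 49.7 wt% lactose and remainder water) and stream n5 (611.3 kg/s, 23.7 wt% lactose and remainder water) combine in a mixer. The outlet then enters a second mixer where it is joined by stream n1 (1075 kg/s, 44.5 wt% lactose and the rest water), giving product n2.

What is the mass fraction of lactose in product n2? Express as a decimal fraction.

Overall, product flow = 3150.3 kg/s.
lactose in = 1464×0.497 + 611.3×0.237 + 1075×0.445 = 1350.9 kg/s.
lactose fraction in n2 = 0.4288.

0.4288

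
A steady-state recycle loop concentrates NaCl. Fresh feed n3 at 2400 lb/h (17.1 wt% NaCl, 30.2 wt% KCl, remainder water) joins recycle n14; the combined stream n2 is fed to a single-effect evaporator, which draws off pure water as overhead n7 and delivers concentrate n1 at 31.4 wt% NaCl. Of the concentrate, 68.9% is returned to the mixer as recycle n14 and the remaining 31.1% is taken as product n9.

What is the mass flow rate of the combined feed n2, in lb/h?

Overall NaCl balance (none leaves overhead): NaCl in fresh feed = NaCl in product, i.e. 2400×0.171 = (1−0.689)·n1·0.314.
n1 = 410.4/(0.314×0.311) = 4202.6 lb/h.
Recycle n14 = 0.689×4202.6 = 2895.6 lb/h.
Combined feed n2 = 2400 + 2895.6 = 5295.6 lb/h.

5296 lb/h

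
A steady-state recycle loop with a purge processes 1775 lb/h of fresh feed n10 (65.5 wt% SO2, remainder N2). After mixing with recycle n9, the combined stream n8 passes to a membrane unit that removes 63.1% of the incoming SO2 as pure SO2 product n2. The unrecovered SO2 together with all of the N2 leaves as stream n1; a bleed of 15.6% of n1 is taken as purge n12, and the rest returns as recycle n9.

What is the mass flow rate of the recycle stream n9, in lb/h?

3839 lb/h

N2 enters only via n10 and leaves only via the purge: 1775×0.345 = 0.156×(N2 in n1), and the membrane unit passes all N2, so N2 in n8 = N2 in n1 = 3925.5 lb/h.
SO2 in n8: m_A = 1775×0.655 + (1−0.156)·(1−0.631)·m_A, so m_A = 1162.6/0.6886 = 1688.5 lb/h.
n1 = (1−0.631)×1688.5 + 3925.5 = 4548.5 lb/h.
Recycle n9 = (1−0.156)×4548.5 = 3839 lb/h.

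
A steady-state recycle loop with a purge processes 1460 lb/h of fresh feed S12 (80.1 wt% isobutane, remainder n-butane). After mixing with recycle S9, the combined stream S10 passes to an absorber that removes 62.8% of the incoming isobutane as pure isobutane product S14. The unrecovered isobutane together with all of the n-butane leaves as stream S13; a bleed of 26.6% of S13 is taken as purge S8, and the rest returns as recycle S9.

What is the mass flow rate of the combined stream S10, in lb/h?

2701 lb/h

n-butane enters only via S12 and leaves only via the purge: 1460×0.199 = 0.266×(n-butane in S13), and the absorber passes all n-butane, so n-butane in S10 = n-butane in S13 = 1092.3 lb/h.
isobutane in S10: m_A = 1460×0.801 + (1−0.266)·(1−0.628)·m_A, so m_A = 1169.5/0.7270 = 1608.7 lb/h.
S10 = 1608.7 + 1092.3 = 2701 lb/h.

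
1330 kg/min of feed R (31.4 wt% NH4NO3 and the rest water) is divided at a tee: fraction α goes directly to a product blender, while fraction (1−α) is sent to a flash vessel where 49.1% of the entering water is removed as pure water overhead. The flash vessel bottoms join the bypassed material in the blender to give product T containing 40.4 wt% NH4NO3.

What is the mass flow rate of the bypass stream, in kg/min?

All 1330×0.314 = 417.62 kg/min of NH4NO3 reaches T, so T = 417.62/0.404 = 1033.7 kg/min and vapour = 296.29 kg/min.
The evaporator receives (1−α)·1330 of feed at 0.686 water and removes 0.491 of that water:
0.491×0.686×(1−α)×1330 = 296.29
(1−α) = 296.29/447.98 = 0.6614;  α = 0.3386.
Bypass flow = 0.3386×1330 = 450.36 kg/min.

450.4 kg/min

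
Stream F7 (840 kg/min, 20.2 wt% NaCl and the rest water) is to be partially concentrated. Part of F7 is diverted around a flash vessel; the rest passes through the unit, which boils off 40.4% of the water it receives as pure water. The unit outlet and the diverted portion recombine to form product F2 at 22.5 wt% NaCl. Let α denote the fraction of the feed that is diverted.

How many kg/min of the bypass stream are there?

All 840×0.202 = 169.68 kg/min of NaCl reaches F2, so F2 = 169.68/0.225 = 754.13 kg/min and vapour = 85.867 kg/min.
The evaporator receives (1−α)·840 of feed at 0.798 water and removes 0.404 of that water:
0.404×0.798×(1−α)×840 = 85.867
(1−α) = 85.867/270.81 = 0.3171;  α = 0.6829.
Bypass flow = 0.6829×840 = 573.66 kg/min.

573.7 kg/min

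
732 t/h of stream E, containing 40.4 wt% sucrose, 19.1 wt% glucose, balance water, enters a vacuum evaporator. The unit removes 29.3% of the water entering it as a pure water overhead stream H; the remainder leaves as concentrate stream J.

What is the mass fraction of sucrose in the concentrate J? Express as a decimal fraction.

0.458

sucrose is not removed: 732×0.404 = 295.73 t/h of sucrose enters J.
water entering = 732×0.405 = 296.46 t/h; overhead removed = 0.293×296.46 = 86.863 t/h.
Concentrate = 732 − 86.863 = 645.14 t/h.
Mass fraction = 295.73/645.14 = 0.458.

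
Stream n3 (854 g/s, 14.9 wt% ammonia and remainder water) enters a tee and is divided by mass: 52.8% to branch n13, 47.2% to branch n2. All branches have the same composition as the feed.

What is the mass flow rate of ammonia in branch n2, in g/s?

60.06 g/s

Branch n2 total = 0.472×854 = 403.09 g/s.
ammonia in n2 = 0.149×403.09 = 60.06 g/s.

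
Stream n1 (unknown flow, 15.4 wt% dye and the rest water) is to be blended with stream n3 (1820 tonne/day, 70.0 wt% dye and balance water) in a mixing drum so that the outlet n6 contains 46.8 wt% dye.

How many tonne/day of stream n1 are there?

Let n1 be the unknown flow. Total out = 1820 + n1.
dye balance: 1274 + 0.154·n1 = 0.468·(1820 + n1)
(0.154 − 0.468)·n1 = 0.468×1820 − 1274 = -422.24
n1 = -422.24 / -0.314 = 1344.7 tonne/day

1345 tonne/day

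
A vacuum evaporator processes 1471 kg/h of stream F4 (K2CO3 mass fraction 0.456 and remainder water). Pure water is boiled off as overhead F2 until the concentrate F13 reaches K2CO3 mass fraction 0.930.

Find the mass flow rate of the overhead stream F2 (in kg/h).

K2CO3 is conserved: 1471×0.456 = 670.78 kg/h all reports to the concentrate.
Concentrate = 670.78/(target fraction) = 721.26 kg/h.
Overhead = 1471 − 721.26 = 749.74 kg/h.

749.7 kg/h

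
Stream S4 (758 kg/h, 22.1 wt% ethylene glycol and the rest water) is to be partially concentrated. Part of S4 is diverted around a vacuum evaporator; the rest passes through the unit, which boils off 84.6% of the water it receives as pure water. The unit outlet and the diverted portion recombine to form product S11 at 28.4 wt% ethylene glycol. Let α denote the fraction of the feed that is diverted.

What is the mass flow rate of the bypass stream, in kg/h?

502.9 kg/h

All 758×0.221 = 167.52 kg/h of ethylene glycol reaches S11, so S11 = 167.52/0.284 = 589.85 kg/h and vapour = 168.15 kg/h.
The evaporator receives (1−α)·758 of feed at 0.779 water and removes 0.846 of that water:
0.846×0.779×(1−α)×758 = 168.15
(1−α) = 168.15/499.55 = 0.3366;  α = 0.6634.
Bypass flow = 0.6634×758 = 502.86 kg/h.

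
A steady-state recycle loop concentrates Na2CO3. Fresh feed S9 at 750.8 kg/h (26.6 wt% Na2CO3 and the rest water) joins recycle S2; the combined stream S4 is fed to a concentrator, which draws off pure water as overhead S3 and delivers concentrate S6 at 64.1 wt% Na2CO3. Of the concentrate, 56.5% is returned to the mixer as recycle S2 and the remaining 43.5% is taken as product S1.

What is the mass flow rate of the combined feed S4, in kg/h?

Overall Na2CO3 balance (none leaves overhead): Na2CO3 in fresh feed = Na2CO3 in product, i.e. 750.8×0.266 = (1−0.565)·S6·0.641.
S6 = 199.71/(0.641×0.435) = 716.24 kg/h.
Recycle S2 = 0.565×716.24 = 404.68 kg/h.
Combined feed S4 = 750.8 + 404.68 = 1155.5 kg/h.

1155 kg/h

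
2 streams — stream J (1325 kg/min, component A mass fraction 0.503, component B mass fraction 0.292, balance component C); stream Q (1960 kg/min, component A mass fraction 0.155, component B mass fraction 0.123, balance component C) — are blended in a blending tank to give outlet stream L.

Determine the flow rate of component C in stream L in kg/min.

1687 kg/min

component C out = component C in = 1325×0.205 + 1960×0.722 = 1686.7 kg/min.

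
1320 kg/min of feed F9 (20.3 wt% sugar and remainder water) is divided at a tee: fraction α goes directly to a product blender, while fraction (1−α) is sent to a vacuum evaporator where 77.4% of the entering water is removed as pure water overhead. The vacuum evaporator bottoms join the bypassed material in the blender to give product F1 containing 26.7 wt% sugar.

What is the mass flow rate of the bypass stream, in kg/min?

807.1 kg/min

All 1320×0.203 = 267.96 kg/min of sugar reaches F1, so F1 = 267.96/0.267 = 1003.6 kg/min and vapour = 316.4 kg/min.
The evaporator receives (1−α)·1320 of feed at 0.797 water and removes 0.774 of that water:
0.774×0.797×(1−α)×1320 = 316.4
(1−α) = 316.4/814.28 = 0.3886;  α = 0.6114.
Bypass flow = 0.6114×1320 = 807.09 kg/min.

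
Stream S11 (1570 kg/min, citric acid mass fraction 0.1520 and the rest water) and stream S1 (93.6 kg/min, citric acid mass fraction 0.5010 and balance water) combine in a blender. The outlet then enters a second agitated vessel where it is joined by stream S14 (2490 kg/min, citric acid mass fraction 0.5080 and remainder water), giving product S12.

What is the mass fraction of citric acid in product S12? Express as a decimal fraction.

0.3733

Overall, product flow = 4153.6 kg/min.
citric acid in = 1570×0.152 + 93.6×0.501 + 2490×0.508 = 1550.5 kg/min.
citric acid fraction in S12 = 0.3733.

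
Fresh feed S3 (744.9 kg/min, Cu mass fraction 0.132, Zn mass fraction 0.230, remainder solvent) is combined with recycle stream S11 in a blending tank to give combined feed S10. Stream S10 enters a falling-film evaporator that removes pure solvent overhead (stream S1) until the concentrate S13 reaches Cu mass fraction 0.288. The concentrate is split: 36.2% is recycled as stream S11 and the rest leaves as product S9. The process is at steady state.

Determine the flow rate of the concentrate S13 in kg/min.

535.1 kg/min

Overall Cu balance (none leaves overhead): Cu in fresh feed = Cu in product, i.e. 744.9×0.132 = (1−0.362)·S13·0.288.
S13 = 98.327/(0.288×0.638) = 535.13 kg/min.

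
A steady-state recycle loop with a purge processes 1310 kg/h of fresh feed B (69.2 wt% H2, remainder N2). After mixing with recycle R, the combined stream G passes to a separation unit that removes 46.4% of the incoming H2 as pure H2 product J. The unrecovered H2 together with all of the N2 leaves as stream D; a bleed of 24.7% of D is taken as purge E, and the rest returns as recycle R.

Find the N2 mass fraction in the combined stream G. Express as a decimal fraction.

0.518

N2 enters only via B and leaves only via the purge: 1310×0.308 = 0.247×(N2 in D), and the separation unit passes all N2, so N2 in G = N2 in D = 1633.5 kg/h.
H2 in G: m_A = 1310×0.692 + (1−0.247)·(1−0.464)·m_A, so m_A = 906.52/0.5964 = 1520 kg/h.
G = 1520 + 1633.5 = 3153.5 kg/h.
N2 fraction in G = 1633.5/3153.5 = 0.518.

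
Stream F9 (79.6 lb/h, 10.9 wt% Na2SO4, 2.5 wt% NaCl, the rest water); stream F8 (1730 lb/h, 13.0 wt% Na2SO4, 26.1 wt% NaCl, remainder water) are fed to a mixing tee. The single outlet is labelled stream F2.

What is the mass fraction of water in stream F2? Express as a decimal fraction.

Total flow out = 79.6 + 1730 = 1809.6 lb/h.
water in = 79.6×0.866 + 1730×0.609 = 1122.5 lb/h.
water mass fraction in F2 = 1122.5/1809.6 = 0.620.

0.620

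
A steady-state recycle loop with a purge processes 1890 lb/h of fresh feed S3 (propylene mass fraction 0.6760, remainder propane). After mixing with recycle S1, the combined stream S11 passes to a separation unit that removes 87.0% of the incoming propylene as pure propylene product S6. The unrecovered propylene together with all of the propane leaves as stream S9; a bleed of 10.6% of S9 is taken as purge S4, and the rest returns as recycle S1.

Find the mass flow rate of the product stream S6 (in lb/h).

propylene in S11: m_A = 1890×0.676 + (1−0.106)·(1−0.870)·m_A, so m_A = 1277.6/0.8838 = 1445.7 lb/h.
Product S6 = 0.870×1445.7 = 1257.7 lb/h.

1258 lb/h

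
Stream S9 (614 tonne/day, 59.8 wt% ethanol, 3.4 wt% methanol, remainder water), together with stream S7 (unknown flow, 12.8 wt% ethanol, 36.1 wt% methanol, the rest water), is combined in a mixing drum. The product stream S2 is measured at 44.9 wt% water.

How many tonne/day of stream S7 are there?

Let S7 be the unknown flow. Total out = 614 + S7.
water balance: 225.95 + 0.511·S7 = 0.449·(614 + S7)
(0.511 − 0.449)·S7 = 0.449×614 − 225.95 = 49.734
S7 = 49.734 / 0.062 = 802.16 tonne/day

802.2 tonne/day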